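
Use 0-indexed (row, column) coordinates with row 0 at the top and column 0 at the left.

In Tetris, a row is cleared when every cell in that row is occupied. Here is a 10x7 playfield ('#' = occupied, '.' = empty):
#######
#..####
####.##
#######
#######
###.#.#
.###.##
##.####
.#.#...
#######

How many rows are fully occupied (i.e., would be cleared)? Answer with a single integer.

Answer: 4

Derivation:
Check each row:
  row 0: 0 empty cells -> FULL (clear)
  row 1: 2 empty cells -> not full
  row 2: 1 empty cell -> not full
  row 3: 0 empty cells -> FULL (clear)
  row 4: 0 empty cells -> FULL (clear)
  row 5: 2 empty cells -> not full
  row 6: 2 empty cells -> not full
  row 7: 1 empty cell -> not full
  row 8: 5 empty cells -> not full
  row 9: 0 empty cells -> FULL (clear)
Total rows cleared: 4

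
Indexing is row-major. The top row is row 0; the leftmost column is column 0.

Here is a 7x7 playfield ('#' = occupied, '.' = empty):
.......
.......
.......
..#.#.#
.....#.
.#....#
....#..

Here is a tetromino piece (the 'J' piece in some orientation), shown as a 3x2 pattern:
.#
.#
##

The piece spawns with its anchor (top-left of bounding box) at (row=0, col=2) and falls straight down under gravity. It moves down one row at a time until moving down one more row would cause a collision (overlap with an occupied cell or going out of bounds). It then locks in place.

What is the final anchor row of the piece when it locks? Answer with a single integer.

Spawn at (row=0, col=2). Try each row:
  row 0: fits
  row 1: blocked -> lock at row 0

Answer: 0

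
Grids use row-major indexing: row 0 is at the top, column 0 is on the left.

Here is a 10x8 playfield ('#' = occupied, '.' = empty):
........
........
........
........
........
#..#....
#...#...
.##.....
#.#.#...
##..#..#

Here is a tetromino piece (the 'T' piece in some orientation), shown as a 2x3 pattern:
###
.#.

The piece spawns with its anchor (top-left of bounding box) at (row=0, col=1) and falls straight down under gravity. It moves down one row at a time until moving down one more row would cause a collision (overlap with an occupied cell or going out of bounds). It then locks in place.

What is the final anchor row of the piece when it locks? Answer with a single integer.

Spawn at (row=0, col=1). Try each row:
  row 0: fits
  row 1: fits
  row 2: fits
  row 3: fits
  row 4: fits
  row 5: blocked -> lock at row 4

Answer: 4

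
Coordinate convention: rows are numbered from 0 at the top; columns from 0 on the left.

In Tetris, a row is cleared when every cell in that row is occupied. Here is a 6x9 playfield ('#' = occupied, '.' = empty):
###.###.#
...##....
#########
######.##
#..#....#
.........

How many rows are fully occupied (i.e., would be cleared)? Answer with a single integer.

Answer: 1

Derivation:
Check each row:
  row 0: 2 empty cells -> not full
  row 1: 7 empty cells -> not full
  row 2: 0 empty cells -> FULL (clear)
  row 3: 1 empty cell -> not full
  row 4: 6 empty cells -> not full
  row 5: 9 empty cells -> not full
Total rows cleared: 1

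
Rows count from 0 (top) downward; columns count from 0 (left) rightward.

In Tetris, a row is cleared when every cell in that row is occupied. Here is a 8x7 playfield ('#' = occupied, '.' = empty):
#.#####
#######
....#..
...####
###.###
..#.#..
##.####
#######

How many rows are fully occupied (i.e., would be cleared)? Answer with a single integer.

Answer: 2

Derivation:
Check each row:
  row 0: 1 empty cell -> not full
  row 1: 0 empty cells -> FULL (clear)
  row 2: 6 empty cells -> not full
  row 3: 3 empty cells -> not full
  row 4: 1 empty cell -> not full
  row 5: 5 empty cells -> not full
  row 6: 1 empty cell -> not full
  row 7: 0 empty cells -> FULL (clear)
Total rows cleared: 2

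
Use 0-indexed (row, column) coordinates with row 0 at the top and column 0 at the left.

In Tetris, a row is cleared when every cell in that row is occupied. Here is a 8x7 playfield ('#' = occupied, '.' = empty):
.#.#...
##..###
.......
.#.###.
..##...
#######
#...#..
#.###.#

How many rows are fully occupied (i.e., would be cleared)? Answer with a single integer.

Answer: 1

Derivation:
Check each row:
  row 0: 5 empty cells -> not full
  row 1: 2 empty cells -> not full
  row 2: 7 empty cells -> not full
  row 3: 3 empty cells -> not full
  row 4: 5 empty cells -> not full
  row 5: 0 empty cells -> FULL (clear)
  row 6: 5 empty cells -> not full
  row 7: 2 empty cells -> not full
Total rows cleared: 1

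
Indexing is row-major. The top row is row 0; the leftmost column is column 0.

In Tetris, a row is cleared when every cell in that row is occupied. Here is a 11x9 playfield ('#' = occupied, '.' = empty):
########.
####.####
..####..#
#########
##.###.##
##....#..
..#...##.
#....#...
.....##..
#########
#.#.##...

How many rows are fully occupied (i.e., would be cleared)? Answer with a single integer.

Check each row:
  row 0: 1 empty cell -> not full
  row 1: 1 empty cell -> not full
  row 2: 4 empty cells -> not full
  row 3: 0 empty cells -> FULL (clear)
  row 4: 2 empty cells -> not full
  row 5: 6 empty cells -> not full
  row 6: 6 empty cells -> not full
  row 7: 7 empty cells -> not full
  row 8: 7 empty cells -> not full
  row 9: 0 empty cells -> FULL (clear)
  row 10: 5 empty cells -> not full
Total rows cleared: 2

Answer: 2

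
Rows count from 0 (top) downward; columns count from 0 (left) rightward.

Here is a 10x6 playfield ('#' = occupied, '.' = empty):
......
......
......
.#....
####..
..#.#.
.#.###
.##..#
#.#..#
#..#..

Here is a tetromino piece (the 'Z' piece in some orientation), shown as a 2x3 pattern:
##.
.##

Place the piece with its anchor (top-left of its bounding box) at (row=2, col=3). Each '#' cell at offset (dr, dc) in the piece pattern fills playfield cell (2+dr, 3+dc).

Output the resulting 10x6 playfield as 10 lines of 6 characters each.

Answer: ......
......
...##.
.#..##
####..
..#.#.
.#.###
.##..#
#.#..#
#..#..

Derivation:
Fill (2+0,3+0) = (2,3)
Fill (2+0,3+1) = (2,4)
Fill (2+1,3+1) = (3,4)
Fill (2+1,3+2) = (3,5)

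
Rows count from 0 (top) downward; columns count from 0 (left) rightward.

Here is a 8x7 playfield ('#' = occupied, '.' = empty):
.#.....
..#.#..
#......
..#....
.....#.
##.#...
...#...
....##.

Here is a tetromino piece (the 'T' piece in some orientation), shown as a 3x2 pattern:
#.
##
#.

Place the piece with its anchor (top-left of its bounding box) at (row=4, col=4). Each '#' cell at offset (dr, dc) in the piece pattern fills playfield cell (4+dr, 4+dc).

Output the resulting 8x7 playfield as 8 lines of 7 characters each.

Answer: .#.....
..#.#..
#......
..#....
....##.
##.###.
...##..
....##.

Derivation:
Fill (4+0,4+0) = (4,4)
Fill (4+1,4+0) = (5,4)
Fill (4+1,4+1) = (5,5)
Fill (4+2,4+0) = (6,4)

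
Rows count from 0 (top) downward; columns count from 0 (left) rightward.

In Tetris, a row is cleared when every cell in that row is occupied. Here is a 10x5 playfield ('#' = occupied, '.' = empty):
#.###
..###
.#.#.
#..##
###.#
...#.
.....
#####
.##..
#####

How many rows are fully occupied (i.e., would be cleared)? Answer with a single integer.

Answer: 2

Derivation:
Check each row:
  row 0: 1 empty cell -> not full
  row 1: 2 empty cells -> not full
  row 2: 3 empty cells -> not full
  row 3: 2 empty cells -> not full
  row 4: 1 empty cell -> not full
  row 5: 4 empty cells -> not full
  row 6: 5 empty cells -> not full
  row 7: 0 empty cells -> FULL (clear)
  row 8: 3 empty cells -> not full
  row 9: 0 empty cells -> FULL (clear)
Total rows cleared: 2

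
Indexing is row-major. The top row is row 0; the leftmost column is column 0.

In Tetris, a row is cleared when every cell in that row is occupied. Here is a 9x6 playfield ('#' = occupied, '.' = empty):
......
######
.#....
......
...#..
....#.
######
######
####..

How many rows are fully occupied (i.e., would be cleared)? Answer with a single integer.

Answer: 3

Derivation:
Check each row:
  row 0: 6 empty cells -> not full
  row 1: 0 empty cells -> FULL (clear)
  row 2: 5 empty cells -> not full
  row 3: 6 empty cells -> not full
  row 4: 5 empty cells -> not full
  row 5: 5 empty cells -> not full
  row 6: 0 empty cells -> FULL (clear)
  row 7: 0 empty cells -> FULL (clear)
  row 8: 2 empty cells -> not full
Total rows cleared: 3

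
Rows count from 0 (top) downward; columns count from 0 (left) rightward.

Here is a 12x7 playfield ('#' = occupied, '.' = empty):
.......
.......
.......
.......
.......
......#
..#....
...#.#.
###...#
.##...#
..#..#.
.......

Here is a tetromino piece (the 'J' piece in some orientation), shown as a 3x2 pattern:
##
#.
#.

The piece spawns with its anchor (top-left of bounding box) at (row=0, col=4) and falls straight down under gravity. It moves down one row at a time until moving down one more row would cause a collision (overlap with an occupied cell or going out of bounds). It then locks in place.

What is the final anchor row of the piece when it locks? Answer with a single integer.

Answer: 6

Derivation:
Spawn at (row=0, col=4). Try each row:
  row 0: fits
  row 1: fits
  row 2: fits
  row 3: fits
  row 4: fits
  row 5: fits
  row 6: fits
  row 7: blocked -> lock at row 6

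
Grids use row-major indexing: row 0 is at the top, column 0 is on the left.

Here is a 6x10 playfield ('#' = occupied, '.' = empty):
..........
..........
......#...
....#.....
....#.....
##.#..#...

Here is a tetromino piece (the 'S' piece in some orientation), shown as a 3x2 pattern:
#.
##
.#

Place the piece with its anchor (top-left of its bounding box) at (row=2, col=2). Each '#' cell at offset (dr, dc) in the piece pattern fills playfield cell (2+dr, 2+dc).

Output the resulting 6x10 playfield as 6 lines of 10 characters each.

Answer: ..........
..........
..#...#...
..###.....
...##.....
##.#..#...

Derivation:
Fill (2+0,2+0) = (2,2)
Fill (2+1,2+0) = (3,2)
Fill (2+1,2+1) = (3,3)
Fill (2+2,2+1) = (4,3)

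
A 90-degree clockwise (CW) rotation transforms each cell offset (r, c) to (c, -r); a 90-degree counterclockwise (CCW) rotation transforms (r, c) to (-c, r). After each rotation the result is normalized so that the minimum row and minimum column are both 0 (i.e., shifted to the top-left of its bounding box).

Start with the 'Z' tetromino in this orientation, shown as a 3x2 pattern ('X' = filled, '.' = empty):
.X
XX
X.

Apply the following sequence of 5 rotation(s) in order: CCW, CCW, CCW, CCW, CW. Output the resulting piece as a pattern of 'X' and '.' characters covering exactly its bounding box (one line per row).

Start:
.X
XX
X.
After rotation 1 (CCW):
XX.
.XX
After rotation 2 (CCW):
.X
XX
X.
After rotation 3 (CCW):
XX.
.XX
After rotation 4 (CCW):
.X
XX
X.
After rotation 5 (CW):
XX.
.XX

Answer: XX.
.XX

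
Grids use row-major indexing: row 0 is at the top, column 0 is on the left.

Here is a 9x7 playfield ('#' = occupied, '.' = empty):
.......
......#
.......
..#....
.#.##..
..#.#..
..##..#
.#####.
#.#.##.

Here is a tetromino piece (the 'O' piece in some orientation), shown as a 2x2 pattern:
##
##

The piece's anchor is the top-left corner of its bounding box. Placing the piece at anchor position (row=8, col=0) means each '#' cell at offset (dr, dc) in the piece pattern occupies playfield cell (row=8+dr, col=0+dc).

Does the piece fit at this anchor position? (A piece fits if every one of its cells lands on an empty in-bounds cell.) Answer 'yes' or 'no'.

Answer: no

Derivation:
Check each piece cell at anchor (8, 0):
  offset (0,0) -> (8,0): occupied ('#') -> FAIL
  offset (0,1) -> (8,1): empty -> OK
  offset (1,0) -> (9,0): out of bounds -> FAIL
  offset (1,1) -> (9,1): out of bounds -> FAIL
All cells valid: no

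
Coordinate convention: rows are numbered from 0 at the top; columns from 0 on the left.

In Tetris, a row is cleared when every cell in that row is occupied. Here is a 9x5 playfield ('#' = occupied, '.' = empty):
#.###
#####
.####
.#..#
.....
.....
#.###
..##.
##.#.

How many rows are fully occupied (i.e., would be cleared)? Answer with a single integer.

Check each row:
  row 0: 1 empty cell -> not full
  row 1: 0 empty cells -> FULL (clear)
  row 2: 1 empty cell -> not full
  row 3: 3 empty cells -> not full
  row 4: 5 empty cells -> not full
  row 5: 5 empty cells -> not full
  row 6: 1 empty cell -> not full
  row 7: 3 empty cells -> not full
  row 8: 2 empty cells -> not full
Total rows cleared: 1

Answer: 1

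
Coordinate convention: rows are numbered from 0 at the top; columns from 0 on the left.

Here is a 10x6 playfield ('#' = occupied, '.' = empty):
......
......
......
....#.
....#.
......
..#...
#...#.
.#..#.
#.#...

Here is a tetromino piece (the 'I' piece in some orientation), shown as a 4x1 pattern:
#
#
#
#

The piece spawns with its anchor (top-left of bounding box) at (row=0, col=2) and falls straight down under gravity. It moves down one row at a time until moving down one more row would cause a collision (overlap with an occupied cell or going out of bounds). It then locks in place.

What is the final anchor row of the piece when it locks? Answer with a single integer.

Spawn at (row=0, col=2). Try each row:
  row 0: fits
  row 1: fits
  row 2: fits
  row 3: blocked -> lock at row 2

Answer: 2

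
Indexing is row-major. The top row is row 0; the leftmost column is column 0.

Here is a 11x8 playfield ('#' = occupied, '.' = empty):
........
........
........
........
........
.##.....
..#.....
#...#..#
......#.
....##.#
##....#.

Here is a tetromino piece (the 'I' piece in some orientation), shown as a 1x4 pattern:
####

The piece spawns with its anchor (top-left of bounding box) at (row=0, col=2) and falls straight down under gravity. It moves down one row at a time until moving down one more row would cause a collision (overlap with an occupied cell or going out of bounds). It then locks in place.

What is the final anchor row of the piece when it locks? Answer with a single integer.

Answer: 4

Derivation:
Spawn at (row=0, col=2). Try each row:
  row 0: fits
  row 1: fits
  row 2: fits
  row 3: fits
  row 4: fits
  row 5: blocked -> lock at row 4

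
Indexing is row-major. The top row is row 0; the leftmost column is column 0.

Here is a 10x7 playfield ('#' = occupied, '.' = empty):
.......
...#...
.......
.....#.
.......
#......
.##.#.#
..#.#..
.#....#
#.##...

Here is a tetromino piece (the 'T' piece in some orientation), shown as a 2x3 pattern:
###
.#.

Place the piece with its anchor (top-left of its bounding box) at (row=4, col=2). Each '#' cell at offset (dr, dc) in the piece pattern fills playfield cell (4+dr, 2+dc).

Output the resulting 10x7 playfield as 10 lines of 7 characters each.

Answer: .......
...#...
.......
.....#.
..###..
#..#...
.##.#.#
..#.#..
.#....#
#.##...

Derivation:
Fill (4+0,2+0) = (4,2)
Fill (4+0,2+1) = (4,3)
Fill (4+0,2+2) = (4,4)
Fill (4+1,2+1) = (5,3)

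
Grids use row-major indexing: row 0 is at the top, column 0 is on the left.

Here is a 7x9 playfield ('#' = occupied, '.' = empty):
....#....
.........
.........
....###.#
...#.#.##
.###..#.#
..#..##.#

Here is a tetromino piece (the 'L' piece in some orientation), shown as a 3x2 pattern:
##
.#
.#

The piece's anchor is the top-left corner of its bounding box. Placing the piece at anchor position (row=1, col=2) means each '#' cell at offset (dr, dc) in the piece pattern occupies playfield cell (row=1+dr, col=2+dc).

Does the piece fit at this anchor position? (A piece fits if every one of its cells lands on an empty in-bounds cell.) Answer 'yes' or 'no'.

Answer: yes

Derivation:
Check each piece cell at anchor (1, 2):
  offset (0,0) -> (1,2): empty -> OK
  offset (0,1) -> (1,3): empty -> OK
  offset (1,1) -> (2,3): empty -> OK
  offset (2,1) -> (3,3): empty -> OK
All cells valid: yes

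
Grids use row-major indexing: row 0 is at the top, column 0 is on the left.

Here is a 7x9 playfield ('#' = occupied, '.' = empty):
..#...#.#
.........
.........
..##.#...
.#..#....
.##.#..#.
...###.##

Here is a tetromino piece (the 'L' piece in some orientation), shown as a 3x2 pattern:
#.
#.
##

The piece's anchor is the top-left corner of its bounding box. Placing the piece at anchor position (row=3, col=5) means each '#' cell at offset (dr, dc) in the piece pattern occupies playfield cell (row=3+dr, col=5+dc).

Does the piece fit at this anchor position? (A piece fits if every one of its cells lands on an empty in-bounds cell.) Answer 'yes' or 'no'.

Check each piece cell at anchor (3, 5):
  offset (0,0) -> (3,5): occupied ('#') -> FAIL
  offset (1,0) -> (4,5): empty -> OK
  offset (2,0) -> (5,5): empty -> OK
  offset (2,1) -> (5,6): empty -> OK
All cells valid: no

Answer: no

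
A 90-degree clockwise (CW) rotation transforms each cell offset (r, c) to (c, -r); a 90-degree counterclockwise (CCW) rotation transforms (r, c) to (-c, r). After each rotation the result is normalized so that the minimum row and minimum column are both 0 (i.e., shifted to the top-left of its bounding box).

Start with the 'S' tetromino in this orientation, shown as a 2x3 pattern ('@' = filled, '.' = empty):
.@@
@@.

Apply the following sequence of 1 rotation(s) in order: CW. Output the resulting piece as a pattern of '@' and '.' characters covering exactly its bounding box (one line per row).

Answer: @.
@@
.@

Derivation:
Start:
.@@
@@.
After rotation 1 (CW):
@.
@@
.@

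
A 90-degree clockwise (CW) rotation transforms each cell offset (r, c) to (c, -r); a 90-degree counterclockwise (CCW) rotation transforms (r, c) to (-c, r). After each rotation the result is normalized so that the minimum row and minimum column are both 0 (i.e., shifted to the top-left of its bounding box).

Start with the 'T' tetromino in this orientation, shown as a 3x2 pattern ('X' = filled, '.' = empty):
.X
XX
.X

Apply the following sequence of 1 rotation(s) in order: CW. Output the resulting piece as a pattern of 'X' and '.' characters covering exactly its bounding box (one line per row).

Answer: .X.
XXX

Derivation:
Start:
.X
XX
.X
After rotation 1 (CW):
.X.
XXX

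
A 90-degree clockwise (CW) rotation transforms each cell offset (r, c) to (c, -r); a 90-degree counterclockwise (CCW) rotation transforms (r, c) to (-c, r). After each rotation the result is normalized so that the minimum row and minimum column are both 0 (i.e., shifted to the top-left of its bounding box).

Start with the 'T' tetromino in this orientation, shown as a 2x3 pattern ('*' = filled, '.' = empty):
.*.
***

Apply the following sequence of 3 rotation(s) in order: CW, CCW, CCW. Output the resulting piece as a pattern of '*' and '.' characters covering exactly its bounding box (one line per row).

Answer: .*
**
.*

Derivation:
Start:
.*.
***
After rotation 1 (CW):
*.
**
*.
After rotation 2 (CCW):
.*.
***
After rotation 3 (CCW):
.*
**
.*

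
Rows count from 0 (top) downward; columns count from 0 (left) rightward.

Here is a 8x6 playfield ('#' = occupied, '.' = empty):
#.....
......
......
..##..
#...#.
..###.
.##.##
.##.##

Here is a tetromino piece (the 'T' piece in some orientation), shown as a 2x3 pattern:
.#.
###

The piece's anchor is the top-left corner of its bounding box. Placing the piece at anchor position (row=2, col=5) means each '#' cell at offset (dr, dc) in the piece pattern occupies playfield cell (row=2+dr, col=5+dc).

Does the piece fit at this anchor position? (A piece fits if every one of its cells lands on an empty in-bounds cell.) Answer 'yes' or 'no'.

Answer: no

Derivation:
Check each piece cell at anchor (2, 5):
  offset (0,1) -> (2,6): out of bounds -> FAIL
  offset (1,0) -> (3,5): empty -> OK
  offset (1,1) -> (3,6): out of bounds -> FAIL
  offset (1,2) -> (3,7): out of bounds -> FAIL
All cells valid: no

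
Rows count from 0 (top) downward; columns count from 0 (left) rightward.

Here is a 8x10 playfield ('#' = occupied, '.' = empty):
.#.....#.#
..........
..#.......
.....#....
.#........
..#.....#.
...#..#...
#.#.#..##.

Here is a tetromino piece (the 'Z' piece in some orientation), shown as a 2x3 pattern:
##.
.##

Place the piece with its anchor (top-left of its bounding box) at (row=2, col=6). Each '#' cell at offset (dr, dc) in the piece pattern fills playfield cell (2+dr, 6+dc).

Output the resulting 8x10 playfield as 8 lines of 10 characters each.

Fill (2+0,6+0) = (2,6)
Fill (2+0,6+1) = (2,7)
Fill (2+1,6+1) = (3,7)
Fill (2+1,6+2) = (3,8)

Answer: .#.....#.#
..........
..#...##..
.....#.##.
.#........
..#.....#.
...#..#...
#.#.#..##.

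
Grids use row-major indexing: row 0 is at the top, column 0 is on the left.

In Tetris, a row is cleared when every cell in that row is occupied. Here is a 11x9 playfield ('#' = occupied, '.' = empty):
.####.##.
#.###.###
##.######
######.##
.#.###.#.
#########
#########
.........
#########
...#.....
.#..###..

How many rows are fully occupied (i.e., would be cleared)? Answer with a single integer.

Answer: 3

Derivation:
Check each row:
  row 0: 3 empty cells -> not full
  row 1: 2 empty cells -> not full
  row 2: 1 empty cell -> not full
  row 3: 1 empty cell -> not full
  row 4: 4 empty cells -> not full
  row 5: 0 empty cells -> FULL (clear)
  row 6: 0 empty cells -> FULL (clear)
  row 7: 9 empty cells -> not full
  row 8: 0 empty cells -> FULL (clear)
  row 9: 8 empty cells -> not full
  row 10: 5 empty cells -> not full
Total rows cleared: 3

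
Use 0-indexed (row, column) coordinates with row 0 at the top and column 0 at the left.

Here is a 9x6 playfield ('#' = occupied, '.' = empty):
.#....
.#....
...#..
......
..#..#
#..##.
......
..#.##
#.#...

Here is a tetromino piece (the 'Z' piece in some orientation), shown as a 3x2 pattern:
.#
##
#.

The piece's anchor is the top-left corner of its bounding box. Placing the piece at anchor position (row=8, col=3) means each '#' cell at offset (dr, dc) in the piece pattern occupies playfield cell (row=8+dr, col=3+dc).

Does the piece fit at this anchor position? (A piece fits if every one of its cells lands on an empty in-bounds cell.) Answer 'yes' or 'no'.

Check each piece cell at anchor (8, 3):
  offset (0,1) -> (8,4): empty -> OK
  offset (1,0) -> (9,3): out of bounds -> FAIL
  offset (1,1) -> (9,4): out of bounds -> FAIL
  offset (2,0) -> (10,3): out of bounds -> FAIL
All cells valid: no

Answer: no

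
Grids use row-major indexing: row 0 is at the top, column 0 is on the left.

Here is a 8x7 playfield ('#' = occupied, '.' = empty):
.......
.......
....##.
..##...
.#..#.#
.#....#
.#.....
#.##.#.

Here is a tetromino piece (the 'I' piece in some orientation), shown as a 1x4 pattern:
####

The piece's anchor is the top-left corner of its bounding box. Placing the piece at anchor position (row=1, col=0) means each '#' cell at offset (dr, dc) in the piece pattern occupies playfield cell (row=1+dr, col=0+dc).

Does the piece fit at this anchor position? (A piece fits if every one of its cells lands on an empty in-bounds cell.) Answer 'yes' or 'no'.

Check each piece cell at anchor (1, 0):
  offset (0,0) -> (1,0): empty -> OK
  offset (0,1) -> (1,1): empty -> OK
  offset (0,2) -> (1,2): empty -> OK
  offset (0,3) -> (1,3): empty -> OK
All cells valid: yes

Answer: yes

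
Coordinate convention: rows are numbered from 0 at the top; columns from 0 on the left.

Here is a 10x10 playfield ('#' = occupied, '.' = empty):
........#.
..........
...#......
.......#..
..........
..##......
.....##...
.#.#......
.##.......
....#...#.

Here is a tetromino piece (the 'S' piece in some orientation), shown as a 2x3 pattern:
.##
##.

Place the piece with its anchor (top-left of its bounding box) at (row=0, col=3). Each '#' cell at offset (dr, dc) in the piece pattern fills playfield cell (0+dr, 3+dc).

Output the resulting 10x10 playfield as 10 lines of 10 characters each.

Answer: ....##..#.
...##.....
...#......
.......#..
..........
..##......
.....##...
.#.#......
.##.......
....#...#.

Derivation:
Fill (0+0,3+1) = (0,4)
Fill (0+0,3+2) = (0,5)
Fill (0+1,3+0) = (1,3)
Fill (0+1,3+1) = (1,4)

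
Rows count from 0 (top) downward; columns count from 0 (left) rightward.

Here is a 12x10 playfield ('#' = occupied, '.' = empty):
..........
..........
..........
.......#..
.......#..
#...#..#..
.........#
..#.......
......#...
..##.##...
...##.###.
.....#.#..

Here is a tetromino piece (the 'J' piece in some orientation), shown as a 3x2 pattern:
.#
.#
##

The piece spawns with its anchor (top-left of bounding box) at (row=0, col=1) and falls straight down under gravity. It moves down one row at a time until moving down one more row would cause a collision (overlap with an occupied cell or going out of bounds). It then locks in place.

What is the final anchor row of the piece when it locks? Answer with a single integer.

Answer: 4

Derivation:
Spawn at (row=0, col=1). Try each row:
  row 0: fits
  row 1: fits
  row 2: fits
  row 3: fits
  row 4: fits
  row 5: blocked -> lock at row 4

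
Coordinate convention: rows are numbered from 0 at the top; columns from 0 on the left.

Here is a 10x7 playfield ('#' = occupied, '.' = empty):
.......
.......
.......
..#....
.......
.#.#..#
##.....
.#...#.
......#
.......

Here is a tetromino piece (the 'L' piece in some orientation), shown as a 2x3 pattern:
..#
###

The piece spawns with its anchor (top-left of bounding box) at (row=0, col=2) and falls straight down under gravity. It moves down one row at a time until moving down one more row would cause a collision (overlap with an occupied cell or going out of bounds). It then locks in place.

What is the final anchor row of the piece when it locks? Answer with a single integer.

Spawn at (row=0, col=2). Try each row:
  row 0: fits
  row 1: fits
  row 2: blocked -> lock at row 1

Answer: 1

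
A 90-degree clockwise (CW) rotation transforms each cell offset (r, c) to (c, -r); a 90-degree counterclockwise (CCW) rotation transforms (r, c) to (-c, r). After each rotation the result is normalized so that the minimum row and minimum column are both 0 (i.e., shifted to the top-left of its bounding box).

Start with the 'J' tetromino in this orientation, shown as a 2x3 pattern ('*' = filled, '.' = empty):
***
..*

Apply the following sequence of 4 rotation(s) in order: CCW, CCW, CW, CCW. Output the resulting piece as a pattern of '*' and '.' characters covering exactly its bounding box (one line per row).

Answer: *..
***

Derivation:
Start:
***
..*
After rotation 1 (CCW):
**
*.
*.
After rotation 2 (CCW):
*..
***
After rotation 3 (CW):
**
*.
*.
After rotation 4 (CCW):
*..
***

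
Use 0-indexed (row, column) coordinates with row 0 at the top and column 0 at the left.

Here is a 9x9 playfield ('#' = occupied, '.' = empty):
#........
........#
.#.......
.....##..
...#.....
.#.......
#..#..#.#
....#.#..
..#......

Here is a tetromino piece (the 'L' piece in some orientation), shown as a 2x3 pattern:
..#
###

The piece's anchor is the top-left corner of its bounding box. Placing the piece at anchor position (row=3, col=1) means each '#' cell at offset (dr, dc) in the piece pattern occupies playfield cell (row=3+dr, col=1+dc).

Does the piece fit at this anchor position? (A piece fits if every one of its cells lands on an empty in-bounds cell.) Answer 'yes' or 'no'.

Check each piece cell at anchor (3, 1):
  offset (0,2) -> (3,3): empty -> OK
  offset (1,0) -> (4,1): empty -> OK
  offset (1,1) -> (4,2): empty -> OK
  offset (1,2) -> (4,3): occupied ('#') -> FAIL
All cells valid: no

Answer: no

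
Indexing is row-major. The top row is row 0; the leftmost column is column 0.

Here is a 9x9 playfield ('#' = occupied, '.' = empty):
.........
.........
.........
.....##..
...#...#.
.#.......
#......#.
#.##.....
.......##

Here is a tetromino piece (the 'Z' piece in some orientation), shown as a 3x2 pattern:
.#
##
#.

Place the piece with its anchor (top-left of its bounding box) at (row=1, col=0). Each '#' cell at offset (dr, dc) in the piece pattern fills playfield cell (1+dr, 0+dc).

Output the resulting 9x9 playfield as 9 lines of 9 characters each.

Answer: .........
.#.......
##.......
#....##..
...#...#.
.#.......
#......#.
#.##.....
.......##

Derivation:
Fill (1+0,0+1) = (1,1)
Fill (1+1,0+0) = (2,0)
Fill (1+1,0+1) = (2,1)
Fill (1+2,0+0) = (3,0)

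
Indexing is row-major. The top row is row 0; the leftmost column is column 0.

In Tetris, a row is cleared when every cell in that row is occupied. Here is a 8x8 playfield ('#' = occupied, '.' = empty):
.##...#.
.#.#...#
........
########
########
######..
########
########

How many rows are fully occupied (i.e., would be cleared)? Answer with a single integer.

Answer: 4

Derivation:
Check each row:
  row 0: 5 empty cells -> not full
  row 1: 5 empty cells -> not full
  row 2: 8 empty cells -> not full
  row 3: 0 empty cells -> FULL (clear)
  row 4: 0 empty cells -> FULL (clear)
  row 5: 2 empty cells -> not full
  row 6: 0 empty cells -> FULL (clear)
  row 7: 0 empty cells -> FULL (clear)
Total rows cleared: 4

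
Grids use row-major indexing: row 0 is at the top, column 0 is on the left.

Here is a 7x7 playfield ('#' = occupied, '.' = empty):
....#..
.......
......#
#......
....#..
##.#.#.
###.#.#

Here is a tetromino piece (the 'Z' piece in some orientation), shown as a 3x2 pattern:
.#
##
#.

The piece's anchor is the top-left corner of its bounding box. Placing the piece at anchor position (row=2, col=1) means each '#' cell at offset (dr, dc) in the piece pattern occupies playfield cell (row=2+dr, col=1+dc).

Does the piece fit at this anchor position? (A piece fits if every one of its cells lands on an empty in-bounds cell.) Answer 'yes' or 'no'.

Answer: yes

Derivation:
Check each piece cell at anchor (2, 1):
  offset (0,1) -> (2,2): empty -> OK
  offset (1,0) -> (3,1): empty -> OK
  offset (1,1) -> (3,2): empty -> OK
  offset (2,0) -> (4,1): empty -> OK
All cells valid: yes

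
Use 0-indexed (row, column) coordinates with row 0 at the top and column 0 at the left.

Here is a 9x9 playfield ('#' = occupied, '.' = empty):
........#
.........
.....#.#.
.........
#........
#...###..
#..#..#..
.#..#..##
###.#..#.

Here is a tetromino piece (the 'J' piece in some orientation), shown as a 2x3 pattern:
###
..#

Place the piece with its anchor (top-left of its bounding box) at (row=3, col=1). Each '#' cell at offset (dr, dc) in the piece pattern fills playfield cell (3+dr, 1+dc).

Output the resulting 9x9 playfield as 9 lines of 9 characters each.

Answer: ........#
.........
.....#.#.
.###.....
#..#.....
#...###..
#..#..#..
.#..#..##
###.#..#.

Derivation:
Fill (3+0,1+0) = (3,1)
Fill (3+0,1+1) = (3,2)
Fill (3+0,1+2) = (3,3)
Fill (3+1,1+2) = (4,3)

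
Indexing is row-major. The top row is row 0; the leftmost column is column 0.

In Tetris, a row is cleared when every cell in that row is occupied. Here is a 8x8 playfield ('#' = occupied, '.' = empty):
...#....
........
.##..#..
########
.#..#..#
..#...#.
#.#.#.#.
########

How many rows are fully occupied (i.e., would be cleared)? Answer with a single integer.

Check each row:
  row 0: 7 empty cells -> not full
  row 1: 8 empty cells -> not full
  row 2: 5 empty cells -> not full
  row 3: 0 empty cells -> FULL (clear)
  row 4: 5 empty cells -> not full
  row 5: 6 empty cells -> not full
  row 6: 4 empty cells -> not full
  row 7: 0 empty cells -> FULL (clear)
Total rows cleared: 2

Answer: 2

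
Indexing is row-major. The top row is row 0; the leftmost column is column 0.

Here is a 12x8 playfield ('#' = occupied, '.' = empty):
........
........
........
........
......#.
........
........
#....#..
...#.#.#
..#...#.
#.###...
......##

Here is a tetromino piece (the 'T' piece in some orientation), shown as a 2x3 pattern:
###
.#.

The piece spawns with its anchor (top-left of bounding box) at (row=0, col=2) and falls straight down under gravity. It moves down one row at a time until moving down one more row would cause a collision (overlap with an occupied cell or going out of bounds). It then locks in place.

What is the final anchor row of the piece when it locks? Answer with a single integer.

Spawn at (row=0, col=2). Try each row:
  row 0: fits
  row 1: fits
  row 2: fits
  row 3: fits
  row 4: fits
  row 5: fits
  row 6: fits
  row 7: blocked -> lock at row 6

Answer: 6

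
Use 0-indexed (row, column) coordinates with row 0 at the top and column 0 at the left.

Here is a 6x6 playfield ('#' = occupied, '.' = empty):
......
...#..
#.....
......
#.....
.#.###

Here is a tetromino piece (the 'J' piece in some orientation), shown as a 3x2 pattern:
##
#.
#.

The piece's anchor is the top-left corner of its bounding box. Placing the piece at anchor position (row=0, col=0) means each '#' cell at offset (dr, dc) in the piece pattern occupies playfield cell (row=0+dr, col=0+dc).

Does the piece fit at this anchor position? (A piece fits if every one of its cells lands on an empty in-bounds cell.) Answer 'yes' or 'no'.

Check each piece cell at anchor (0, 0):
  offset (0,0) -> (0,0): empty -> OK
  offset (0,1) -> (0,1): empty -> OK
  offset (1,0) -> (1,0): empty -> OK
  offset (2,0) -> (2,0): occupied ('#') -> FAIL
All cells valid: no

Answer: no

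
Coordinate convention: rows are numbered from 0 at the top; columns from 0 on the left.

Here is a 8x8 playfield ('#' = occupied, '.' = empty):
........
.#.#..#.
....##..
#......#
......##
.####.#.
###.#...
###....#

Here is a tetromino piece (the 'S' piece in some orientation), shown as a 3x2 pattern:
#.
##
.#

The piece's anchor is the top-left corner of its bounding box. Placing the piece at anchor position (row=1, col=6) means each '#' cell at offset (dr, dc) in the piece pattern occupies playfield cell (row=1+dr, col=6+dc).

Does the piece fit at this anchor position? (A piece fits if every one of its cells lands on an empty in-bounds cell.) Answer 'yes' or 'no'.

Check each piece cell at anchor (1, 6):
  offset (0,0) -> (1,6): occupied ('#') -> FAIL
  offset (1,0) -> (2,6): empty -> OK
  offset (1,1) -> (2,7): empty -> OK
  offset (2,1) -> (3,7): occupied ('#') -> FAIL
All cells valid: no

Answer: no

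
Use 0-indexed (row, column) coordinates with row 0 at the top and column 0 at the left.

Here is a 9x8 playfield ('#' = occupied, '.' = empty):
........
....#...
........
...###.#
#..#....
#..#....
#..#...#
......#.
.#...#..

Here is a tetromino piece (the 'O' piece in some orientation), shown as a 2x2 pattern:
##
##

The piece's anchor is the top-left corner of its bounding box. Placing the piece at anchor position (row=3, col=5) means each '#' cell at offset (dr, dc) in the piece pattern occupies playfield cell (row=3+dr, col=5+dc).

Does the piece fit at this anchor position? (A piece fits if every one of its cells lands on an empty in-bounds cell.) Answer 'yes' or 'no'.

Answer: no

Derivation:
Check each piece cell at anchor (3, 5):
  offset (0,0) -> (3,5): occupied ('#') -> FAIL
  offset (0,1) -> (3,6): empty -> OK
  offset (1,0) -> (4,5): empty -> OK
  offset (1,1) -> (4,6): empty -> OK
All cells valid: no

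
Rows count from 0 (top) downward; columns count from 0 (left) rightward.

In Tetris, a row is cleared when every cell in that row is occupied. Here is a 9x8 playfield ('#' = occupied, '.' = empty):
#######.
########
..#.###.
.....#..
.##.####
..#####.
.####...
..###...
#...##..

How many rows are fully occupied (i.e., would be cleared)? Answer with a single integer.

Answer: 1

Derivation:
Check each row:
  row 0: 1 empty cell -> not full
  row 1: 0 empty cells -> FULL (clear)
  row 2: 4 empty cells -> not full
  row 3: 7 empty cells -> not full
  row 4: 2 empty cells -> not full
  row 5: 3 empty cells -> not full
  row 6: 4 empty cells -> not full
  row 7: 5 empty cells -> not full
  row 8: 5 empty cells -> not full
Total rows cleared: 1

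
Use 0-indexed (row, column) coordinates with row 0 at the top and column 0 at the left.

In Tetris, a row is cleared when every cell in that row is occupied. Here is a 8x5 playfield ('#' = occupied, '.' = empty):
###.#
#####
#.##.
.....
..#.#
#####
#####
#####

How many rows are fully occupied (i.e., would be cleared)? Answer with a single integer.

Check each row:
  row 0: 1 empty cell -> not full
  row 1: 0 empty cells -> FULL (clear)
  row 2: 2 empty cells -> not full
  row 3: 5 empty cells -> not full
  row 4: 3 empty cells -> not full
  row 5: 0 empty cells -> FULL (clear)
  row 6: 0 empty cells -> FULL (clear)
  row 7: 0 empty cells -> FULL (clear)
Total rows cleared: 4

Answer: 4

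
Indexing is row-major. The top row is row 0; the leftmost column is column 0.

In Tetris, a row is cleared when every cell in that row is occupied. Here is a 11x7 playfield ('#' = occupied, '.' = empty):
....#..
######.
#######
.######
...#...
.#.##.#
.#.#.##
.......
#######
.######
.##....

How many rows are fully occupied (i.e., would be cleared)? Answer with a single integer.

Check each row:
  row 0: 6 empty cells -> not full
  row 1: 1 empty cell -> not full
  row 2: 0 empty cells -> FULL (clear)
  row 3: 1 empty cell -> not full
  row 4: 6 empty cells -> not full
  row 5: 3 empty cells -> not full
  row 6: 3 empty cells -> not full
  row 7: 7 empty cells -> not full
  row 8: 0 empty cells -> FULL (clear)
  row 9: 1 empty cell -> not full
  row 10: 5 empty cells -> not full
Total rows cleared: 2

Answer: 2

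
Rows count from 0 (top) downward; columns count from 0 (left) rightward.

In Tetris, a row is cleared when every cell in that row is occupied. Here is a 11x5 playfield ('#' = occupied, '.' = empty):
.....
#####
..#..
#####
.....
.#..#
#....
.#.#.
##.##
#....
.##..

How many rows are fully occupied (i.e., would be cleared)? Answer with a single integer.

Check each row:
  row 0: 5 empty cells -> not full
  row 1: 0 empty cells -> FULL (clear)
  row 2: 4 empty cells -> not full
  row 3: 0 empty cells -> FULL (clear)
  row 4: 5 empty cells -> not full
  row 5: 3 empty cells -> not full
  row 6: 4 empty cells -> not full
  row 7: 3 empty cells -> not full
  row 8: 1 empty cell -> not full
  row 9: 4 empty cells -> not full
  row 10: 3 empty cells -> not full
Total rows cleared: 2

Answer: 2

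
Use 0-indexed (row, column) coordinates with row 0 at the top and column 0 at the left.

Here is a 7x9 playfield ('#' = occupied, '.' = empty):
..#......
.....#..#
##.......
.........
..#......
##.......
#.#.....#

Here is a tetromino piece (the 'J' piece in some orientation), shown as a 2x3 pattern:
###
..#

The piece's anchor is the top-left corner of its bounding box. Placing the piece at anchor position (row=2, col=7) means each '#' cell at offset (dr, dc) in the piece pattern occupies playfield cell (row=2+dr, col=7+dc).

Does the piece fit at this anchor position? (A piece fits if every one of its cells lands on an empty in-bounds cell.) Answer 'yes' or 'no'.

Check each piece cell at anchor (2, 7):
  offset (0,0) -> (2,7): empty -> OK
  offset (0,1) -> (2,8): empty -> OK
  offset (0,2) -> (2,9): out of bounds -> FAIL
  offset (1,2) -> (3,9): out of bounds -> FAIL
All cells valid: no

Answer: no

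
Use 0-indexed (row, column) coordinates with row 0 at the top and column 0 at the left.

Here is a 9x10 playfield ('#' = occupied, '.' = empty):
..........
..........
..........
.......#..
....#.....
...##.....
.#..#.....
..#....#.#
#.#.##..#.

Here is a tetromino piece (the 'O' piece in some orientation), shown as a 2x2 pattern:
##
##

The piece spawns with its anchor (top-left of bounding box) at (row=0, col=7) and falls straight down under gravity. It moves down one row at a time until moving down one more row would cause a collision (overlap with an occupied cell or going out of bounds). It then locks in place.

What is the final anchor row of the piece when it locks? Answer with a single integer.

Answer: 1

Derivation:
Spawn at (row=0, col=7). Try each row:
  row 0: fits
  row 1: fits
  row 2: blocked -> lock at row 1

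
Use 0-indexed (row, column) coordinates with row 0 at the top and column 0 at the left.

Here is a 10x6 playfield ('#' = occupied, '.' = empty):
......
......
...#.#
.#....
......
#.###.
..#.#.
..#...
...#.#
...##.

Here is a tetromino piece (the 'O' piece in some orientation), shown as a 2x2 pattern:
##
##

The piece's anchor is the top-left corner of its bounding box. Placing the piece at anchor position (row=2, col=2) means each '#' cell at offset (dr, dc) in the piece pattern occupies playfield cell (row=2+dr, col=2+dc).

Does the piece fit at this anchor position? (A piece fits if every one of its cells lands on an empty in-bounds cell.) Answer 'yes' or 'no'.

Answer: no

Derivation:
Check each piece cell at anchor (2, 2):
  offset (0,0) -> (2,2): empty -> OK
  offset (0,1) -> (2,3): occupied ('#') -> FAIL
  offset (1,0) -> (3,2): empty -> OK
  offset (1,1) -> (3,3): empty -> OK
All cells valid: no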